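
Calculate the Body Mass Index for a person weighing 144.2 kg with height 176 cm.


BMI = weight / height^2
height = 176 cm = 1.76 m
BMI = 144.2 / 1.76^2
BMI = 46.55 kg/m^2


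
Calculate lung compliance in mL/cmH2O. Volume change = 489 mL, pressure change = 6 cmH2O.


C = dV / dP
C = 489 / 6
C = 81.5 mL/cmH2O


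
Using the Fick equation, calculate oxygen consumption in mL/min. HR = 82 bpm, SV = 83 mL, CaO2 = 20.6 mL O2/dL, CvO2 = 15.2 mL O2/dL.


CO = HR*SV = 82*83/1000 = 6.806 L/min
a-v O2 diff = 20.6 - 15.2 = 5.4 mL/dL
VO2 = CO * (CaO2-CvO2) * 10 dL/L
VO2 = 6.806 * 5.4 * 10
VO2 = 367.5 mL/min


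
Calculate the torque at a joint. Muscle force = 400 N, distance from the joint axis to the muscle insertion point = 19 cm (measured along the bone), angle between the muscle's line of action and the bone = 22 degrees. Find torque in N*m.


Torque = F * d * sin(theta)   (moment arm = d*sin(theta))
d = 19 cm = 0.19 m
Torque = 400 * 0.19 * sin(22)
Torque = 28.47 N*m


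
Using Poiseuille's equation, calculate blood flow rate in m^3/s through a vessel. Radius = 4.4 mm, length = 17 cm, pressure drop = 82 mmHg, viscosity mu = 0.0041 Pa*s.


Q = pi*r^4*dP / (8*mu*L)
r = 0.0044 m, L = 0.17 m
dP = 82 mmHg = 10932.404 Pa
Q = 0.002309 m^3/s


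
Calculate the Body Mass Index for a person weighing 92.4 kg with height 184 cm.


BMI = weight / height^2
height = 184 cm = 1.84 m
BMI = 92.4 / 1.84^2
BMI = 27.29 kg/m^2


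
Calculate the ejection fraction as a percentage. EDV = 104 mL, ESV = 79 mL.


SV = EDV - ESV = 104 - 79 = 25 mL
EF = SV/EDV * 100 = 25/104 * 100
EF = 24.04%


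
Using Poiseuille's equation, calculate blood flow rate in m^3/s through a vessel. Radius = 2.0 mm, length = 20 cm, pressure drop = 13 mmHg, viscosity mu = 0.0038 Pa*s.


Q = pi*r^4*dP / (8*mu*L)
r = 0.002 m, L = 0.2 m
dP = 13 mmHg = 1733.186 Pa
Q = 1.4329e-05 m^3/s


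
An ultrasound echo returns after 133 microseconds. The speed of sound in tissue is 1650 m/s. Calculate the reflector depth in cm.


depth = c * t / 2
t = 133 us = 1.3300e-04 s
depth = 1650 * 1.3300e-04 / 2
depth = 0.109725 m = 10.9725 cm


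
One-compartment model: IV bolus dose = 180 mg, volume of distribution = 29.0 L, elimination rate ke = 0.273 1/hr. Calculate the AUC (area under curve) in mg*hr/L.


C0 = Dose/Vd = 180/29.0 = 6.2069 mg/L
AUC = C0/ke = 6.2069/0.273
AUC = 22.74 mg*hr/L


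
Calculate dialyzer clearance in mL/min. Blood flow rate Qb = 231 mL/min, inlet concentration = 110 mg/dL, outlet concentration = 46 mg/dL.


K = Qb * (Cb_in - Cb_out) / Cb_in
K = 231 * (110 - 46) / 110
K = 134.4 mL/min


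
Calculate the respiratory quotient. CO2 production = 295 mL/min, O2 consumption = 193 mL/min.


RQ = VCO2 / VO2
RQ = 295 / 193
RQ = 1.528


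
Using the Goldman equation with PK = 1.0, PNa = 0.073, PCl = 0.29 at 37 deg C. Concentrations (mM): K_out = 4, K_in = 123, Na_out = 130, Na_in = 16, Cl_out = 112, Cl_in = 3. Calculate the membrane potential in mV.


Vm = (RT/F)*ln((PK*Ko + PNa*Nao + PCl*Cli)/(PK*Ki + PNa*Nai + PCl*Clo))
Numer = 14.36, Denom = 156.648
Vm = -63.86 mV


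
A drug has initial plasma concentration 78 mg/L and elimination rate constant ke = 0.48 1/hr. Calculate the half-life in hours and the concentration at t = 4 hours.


t_half = ln(2) / ke = 0.693147 / 0.48 = 1.444 hr
C(t) = C0 * exp(-ke*t) = 78 * exp(-0.48*4)
C(4) = 11.44 mg/L


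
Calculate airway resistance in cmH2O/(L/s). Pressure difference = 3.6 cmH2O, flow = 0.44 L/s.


R = dP / flow
R = 3.6 / 0.44
R = 8.182 cmH2O/(L/s)


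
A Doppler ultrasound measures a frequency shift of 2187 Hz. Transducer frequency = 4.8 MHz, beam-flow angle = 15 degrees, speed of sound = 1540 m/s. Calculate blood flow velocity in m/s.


v = fd * c / (2 * f0 * cos(theta))
v = 2187 * 1540 / (2 * 4.8000e+06 * cos(15))
v = 0.3632 m/s


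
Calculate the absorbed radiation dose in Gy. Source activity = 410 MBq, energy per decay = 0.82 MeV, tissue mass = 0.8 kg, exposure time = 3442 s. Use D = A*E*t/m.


A = 410 MBq = 4.1000e+08 Bq
E = 0.82 MeV = 1.31364e-13 J
D = A*E*t/m = 4.1000e+08*1.31364e-13*3442/0.8
D = 0.2317 Gy


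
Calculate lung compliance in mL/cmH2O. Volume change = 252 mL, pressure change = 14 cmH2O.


C = dV / dP
C = 252 / 14
C = 18 mL/cmH2O


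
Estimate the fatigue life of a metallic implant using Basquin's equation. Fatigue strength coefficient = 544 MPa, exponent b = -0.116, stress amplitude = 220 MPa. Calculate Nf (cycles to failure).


sigma_a = sigma_f' * (2Nf)^b
2Nf = (sigma_a/sigma_f')^(1/b)
2Nf = (220/544)^(1/-0.116)
2Nf = 2451.6031
Nf = 1226


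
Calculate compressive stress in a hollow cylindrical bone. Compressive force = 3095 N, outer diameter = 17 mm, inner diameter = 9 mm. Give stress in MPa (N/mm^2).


A = pi*(r_o^2 - r_i^2)
r_o = 8.5 mm, r_i = 4.5 mm
A = 163.363 mm^2
sigma = F/A = 3095 / 163.363
sigma = 18.95 MPa


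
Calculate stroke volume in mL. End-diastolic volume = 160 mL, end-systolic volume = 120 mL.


SV = EDV - ESV
SV = 160 - 120
SV = 40 mL


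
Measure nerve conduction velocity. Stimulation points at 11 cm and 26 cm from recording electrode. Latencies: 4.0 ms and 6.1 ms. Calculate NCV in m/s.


Distance = (26 - 11) / 100 = 0.15 m
dt = (6.1 - 4.0) / 1000 = 0.0021 s
NCV = dist / dt = 71.43 m/s


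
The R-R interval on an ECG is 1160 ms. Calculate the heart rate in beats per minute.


HR = 60 / RR_interval(s)
RR = 1160 ms = 1.16 s
HR = 60 / 1.16 = 51.72 bpm


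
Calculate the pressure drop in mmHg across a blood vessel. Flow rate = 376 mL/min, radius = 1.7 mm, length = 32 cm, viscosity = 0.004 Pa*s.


dP = 8*mu*L*Q / (pi*r^4)
Q = 376 mL/min = 6.26667e-06 m^3/s
dP = 2445.63 Pa = 2445.63 / 133.322 mmHg = 18.34 mmHg


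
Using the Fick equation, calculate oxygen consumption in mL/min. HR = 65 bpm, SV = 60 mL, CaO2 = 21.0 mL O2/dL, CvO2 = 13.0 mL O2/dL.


CO = HR*SV = 65*60/1000 = 3.9 L/min
a-v O2 diff = 21.0 - 13.0 = 8 mL/dL
VO2 = CO * (CaO2-CvO2) * 10 dL/L
VO2 = 3.9 * 8 * 10
VO2 = 312 mL/min


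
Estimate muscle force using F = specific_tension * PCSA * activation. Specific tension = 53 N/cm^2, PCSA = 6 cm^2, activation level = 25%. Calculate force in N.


F = sigma * PCSA * activation
F = 53 * 6 * 0.25
F = 79.5 N


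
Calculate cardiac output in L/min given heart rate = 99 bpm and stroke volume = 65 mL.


CO = HR * SV
CO = 99 * 65 / 1000
CO = 6.435 L/min


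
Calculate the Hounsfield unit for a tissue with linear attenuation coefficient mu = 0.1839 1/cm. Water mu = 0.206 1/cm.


HU = ((mu_tissue - mu_water) / mu_water) * 1000
HU = ((0.1839 - 0.206) / 0.206) * 1000
HU = -107.3


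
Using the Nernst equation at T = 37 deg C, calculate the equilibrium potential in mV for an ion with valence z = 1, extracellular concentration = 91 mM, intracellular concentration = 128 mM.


E = (RT/(zF)) * ln(C_out/C_in)
T = 37 + 273.15 = 310.15 K
E = (8.314 * 310.15 / (1 * 96485)) * ln(91/128)
E = -9.118 mV


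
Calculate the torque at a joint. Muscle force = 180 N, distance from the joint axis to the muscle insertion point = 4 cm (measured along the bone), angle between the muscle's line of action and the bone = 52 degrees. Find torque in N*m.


Torque = F * d * sin(theta)   (moment arm = d*sin(theta))
d = 4 cm = 0.04 m
Torque = 180 * 0.04 * sin(52)
Torque = 5.674 N*m


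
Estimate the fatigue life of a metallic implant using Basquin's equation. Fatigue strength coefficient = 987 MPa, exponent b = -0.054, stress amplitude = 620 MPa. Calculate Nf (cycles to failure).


sigma_a = sigma_f' * (2Nf)^b
2Nf = (sigma_a/sigma_f')^(1/b)
2Nf = (620/987)^(1/-0.054)
2Nf = 5487.3218
Nf = 2744


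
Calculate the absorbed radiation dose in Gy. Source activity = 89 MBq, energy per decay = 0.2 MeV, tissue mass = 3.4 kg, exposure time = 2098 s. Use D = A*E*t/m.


A = 89 MBq = 8.9000e+07 Bq
E = 0.2 MeV = 3.204e-14 J
D = A*E*t/m = 8.9000e+07*3.204e-14*2098/3.4
D = 0.00176 Gy


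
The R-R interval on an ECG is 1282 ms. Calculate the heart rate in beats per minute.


HR = 60 / RR_interval(s)
RR = 1282 ms = 1.282 s
HR = 60 / 1.282 = 46.8 bpm


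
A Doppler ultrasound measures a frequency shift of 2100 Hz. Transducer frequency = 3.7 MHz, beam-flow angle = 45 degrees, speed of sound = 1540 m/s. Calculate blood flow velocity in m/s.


v = fd * c / (2 * f0 * cos(theta))
v = 2100 * 1540 / (2 * 3.7000e+06 * cos(45))
v = 0.618 m/s


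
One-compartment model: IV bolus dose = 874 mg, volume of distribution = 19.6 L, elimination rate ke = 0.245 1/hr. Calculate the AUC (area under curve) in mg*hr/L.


C0 = Dose/Vd = 874/19.6 = 44.5918 mg/L
AUC = C0/ke = 44.5918/0.245
AUC = 182 mg*hr/L


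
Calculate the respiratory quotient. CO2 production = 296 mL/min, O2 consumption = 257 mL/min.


RQ = VCO2 / VO2
RQ = 296 / 257
RQ = 1.152


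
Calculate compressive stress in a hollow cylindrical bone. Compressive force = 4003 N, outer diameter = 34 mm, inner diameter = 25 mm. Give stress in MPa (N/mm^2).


A = pi*(r_o^2 - r_i^2)
r_o = 17 mm, r_i = 12.5 mm
A = 417.046 mm^2
sigma = F/A = 4003 / 417.046
sigma = 9.598 MPa


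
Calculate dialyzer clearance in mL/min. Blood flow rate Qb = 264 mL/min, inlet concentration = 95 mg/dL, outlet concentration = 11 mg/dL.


K = Qb * (Cb_in - Cb_out) / Cb_in
K = 264 * (95 - 11) / 95
K = 233.4 mL/min


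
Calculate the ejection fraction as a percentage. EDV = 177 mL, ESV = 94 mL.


SV = EDV - ESV = 177 - 94 = 83 mL
EF = SV/EDV * 100 = 83/177 * 100
EF = 46.89%


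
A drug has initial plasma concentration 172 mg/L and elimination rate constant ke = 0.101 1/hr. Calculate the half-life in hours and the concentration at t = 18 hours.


t_half = ln(2) / ke = 0.693147 / 0.101 = 6.863 hr
C(t) = C0 * exp(-ke*t) = 172 * exp(-0.101*18)
C(18) = 27.92 mg/L


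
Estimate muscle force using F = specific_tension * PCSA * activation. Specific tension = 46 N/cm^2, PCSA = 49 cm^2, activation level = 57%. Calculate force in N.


F = sigma * PCSA * activation
F = 46 * 49 * 0.57
F = 1285 N


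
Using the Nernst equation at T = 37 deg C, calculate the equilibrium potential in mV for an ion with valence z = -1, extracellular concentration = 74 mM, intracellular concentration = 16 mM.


E = (RT/(zF)) * ln(C_out/C_in)
T = 37 + 273.15 = 310.15 K
E = (8.314 * 310.15 / (-1 * 96485)) * ln(74/16)
E = -40.93 mV


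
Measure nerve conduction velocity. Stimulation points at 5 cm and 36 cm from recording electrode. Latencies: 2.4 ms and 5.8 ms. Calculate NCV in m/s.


Distance = (36 - 5) / 100 = 0.31 m
dt = (5.8 - 2.4) / 1000 = 0.0034 s
NCV = dist / dt = 91.18 m/s


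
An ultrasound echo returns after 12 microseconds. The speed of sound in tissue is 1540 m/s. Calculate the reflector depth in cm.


depth = c * t / 2
t = 12 us = 1.2000e-05 s
depth = 1540 * 1.2000e-05 / 2
depth = 0.00924 m = 0.924 cm


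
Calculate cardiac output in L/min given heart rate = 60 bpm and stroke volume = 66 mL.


CO = HR * SV
CO = 60 * 66 / 1000
CO = 3.96 L/min


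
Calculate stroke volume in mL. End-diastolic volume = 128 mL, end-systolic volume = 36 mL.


SV = EDV - ESV
SV = 128 - 36
SV = 92 mL


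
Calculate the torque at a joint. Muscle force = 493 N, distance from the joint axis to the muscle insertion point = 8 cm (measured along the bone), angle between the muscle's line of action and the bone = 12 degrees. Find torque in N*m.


Torque = F * d * sin(theta)   (moment arm = d*sin(theta))
d = 8 cm = 0.08 m
Torque = 493 * 0.08 * sin(12)
Torque = 8.2 N*m


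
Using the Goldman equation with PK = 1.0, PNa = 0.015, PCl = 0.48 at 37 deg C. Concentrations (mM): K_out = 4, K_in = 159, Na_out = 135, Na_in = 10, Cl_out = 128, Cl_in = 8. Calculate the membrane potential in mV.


Vm = (RT/F)*ln((PK*Ko + PNa*Nao + PCl*Cli)/(PK*Ki + PNa*Nai + PCl*Clo))
Numer = 9.865, Denom = 220.59
Vm = -83.04 mV


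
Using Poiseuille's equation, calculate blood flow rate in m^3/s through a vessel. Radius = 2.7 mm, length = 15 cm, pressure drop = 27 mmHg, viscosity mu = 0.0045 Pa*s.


Q = pi*r^4*dP / (8*mu*L)
r = 0.0027 m, L = 0.15 m
dP = 27 mmHg = 3599.694 Pa
Q = 1.1130e-04 m^3/s


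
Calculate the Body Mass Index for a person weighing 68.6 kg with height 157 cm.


BMI = weight / height^2
height = 157 cm = 1.57 m
BMI = 68.6 / 1.57^2
BMI = 27.83 kg/m^2


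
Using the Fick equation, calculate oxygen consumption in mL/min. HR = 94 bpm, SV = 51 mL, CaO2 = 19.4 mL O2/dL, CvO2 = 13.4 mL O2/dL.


CO = HR*SV = 94*51/1000 = 4.794 L/min
a-v O2 diff = 19.4 - 13.4 = 6 mL/dL
VO2 = CO * (CaO2-CvO2) * 10 dL/L
VO2 = 4.794 * 6 * 10
VO2 = 287.6 mL/min


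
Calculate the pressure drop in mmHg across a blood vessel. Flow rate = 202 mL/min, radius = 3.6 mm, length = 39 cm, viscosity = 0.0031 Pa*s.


dP = 8*mu*L*Q / (pi*r^4)
Q = 202 mL/min = 3.36667e-06 m^3/s
dP = 61.7102 Pa = 61.7102 / 133.322 mmHg = 0.4629 mmHg


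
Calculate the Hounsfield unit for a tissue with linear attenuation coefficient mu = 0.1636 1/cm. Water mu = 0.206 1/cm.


HU = ((mu_tissue - mu_water) / mu_water) * 1000
HU = ((0.1636 - 0.206) / 0.206) * 1000
HU = -205.8


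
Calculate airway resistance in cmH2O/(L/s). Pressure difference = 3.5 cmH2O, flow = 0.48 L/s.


R = dP / flow
R = 3.5 / 0.48
R = 7.292 cmH2O/(L/s)


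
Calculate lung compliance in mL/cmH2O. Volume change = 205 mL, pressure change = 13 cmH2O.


C = dV / dP
C = 205 / 13
C = 15.77 mL/cmH2O


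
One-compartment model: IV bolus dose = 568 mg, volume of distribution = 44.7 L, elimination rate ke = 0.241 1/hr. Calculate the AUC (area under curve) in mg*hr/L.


C0 = Dose/Vd = 568/44.7 = 12.7069 mg/L
AUC = C0/ke = 12.7069/0.241
AUC = 52.73 mg*hr/L


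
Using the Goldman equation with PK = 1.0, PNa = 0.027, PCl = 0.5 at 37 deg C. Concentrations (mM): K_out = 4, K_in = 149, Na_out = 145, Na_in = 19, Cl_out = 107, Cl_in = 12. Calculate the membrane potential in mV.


Vm = (RT/F)*ln((PK*Ko + PNa*Nao + PCl*Cli)/(PK*Ki + PNa*Nai + PCl*Clo))
Numer = 13.915, Denom = 203.013
Vm = -71.63 mV


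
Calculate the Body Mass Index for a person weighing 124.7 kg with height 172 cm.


BMI = weight / height^2
height = 172 cm = 1.72 m
BMI = 124.7 / 1.72^2
BMI = 42.15 kg/m^2


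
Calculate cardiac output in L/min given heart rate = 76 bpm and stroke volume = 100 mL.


CO = HR * SV
CO = 76 * 100 / 1000
CO = 7.6 L/min


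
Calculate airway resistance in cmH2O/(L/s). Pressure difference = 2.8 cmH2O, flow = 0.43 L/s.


R = dP / flow
R = 2.8 / 0.43
R = 6.512 cmH2O/(L/s)


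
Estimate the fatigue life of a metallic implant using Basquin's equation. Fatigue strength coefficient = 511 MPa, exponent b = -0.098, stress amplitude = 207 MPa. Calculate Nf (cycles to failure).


sigma_a = sigma_f' * (2Nf)^b
2Nf = (sigma_a/sigma_f')^(1/b)
2Nf = (207/511)^(1/-0.098)
2Nf = 10106.424
Nf = 5053


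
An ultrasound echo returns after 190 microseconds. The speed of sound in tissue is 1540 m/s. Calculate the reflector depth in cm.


depth = c * t / 2
t = 190 us = 1.9000e-04 s
depth = 1540 * 1.9000e-04 / 2
depth = 0.1463 m = 14.63 cm


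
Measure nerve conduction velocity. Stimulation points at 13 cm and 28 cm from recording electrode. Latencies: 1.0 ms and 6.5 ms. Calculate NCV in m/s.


Distance = (28 - 13) / 100 = 0.15 m
dt = (6.5 - 1.0) / 1000 = 0.0055 s
NCV = dist / dt = 27.27 m/s


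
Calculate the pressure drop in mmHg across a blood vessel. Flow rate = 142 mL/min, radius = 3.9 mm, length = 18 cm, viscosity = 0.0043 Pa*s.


dP = 8*mu*L*Q / (pi*r^4)
Q = 142 mL/min = 2.36667e-06 m^3/s
dP = 20.1632 Pa = 20.1632 / 133.322 mmHg = 0.1512 mmHg


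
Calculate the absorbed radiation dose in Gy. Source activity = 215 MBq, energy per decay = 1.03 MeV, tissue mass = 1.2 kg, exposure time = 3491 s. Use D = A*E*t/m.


A = 215 MBq = 2.1500e+08 Bq
E = 1.03 MeV = 1.65006e-13 J
D = A*E*t/m = 2.1500e+08*1.65006e-13*3491/1.2
D = 0.1032 Gy


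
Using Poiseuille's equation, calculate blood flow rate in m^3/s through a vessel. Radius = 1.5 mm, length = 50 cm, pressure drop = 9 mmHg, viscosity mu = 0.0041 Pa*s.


Q = pi*r^4*dP / (8*mu*L)
r = 0.0015 m, L = 0.5 m
dP = 9 mmHg = 1199.898 Pa
Q = 1.1636e-06 m^3/s


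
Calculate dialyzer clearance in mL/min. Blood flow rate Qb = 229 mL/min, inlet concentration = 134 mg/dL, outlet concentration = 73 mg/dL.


K = Qb * (Cb_in - Cb_out) / Cb_in
K = 229 * (134 - 73) / 134
K = 104.2 mL/min


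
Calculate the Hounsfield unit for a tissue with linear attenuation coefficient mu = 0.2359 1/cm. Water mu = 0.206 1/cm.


HU = ((mu_tissue - mu_water) / mu_water) * 1000
HU = ((0.2359 - 0.206) / 0.206) * 1000
HU = 145.1


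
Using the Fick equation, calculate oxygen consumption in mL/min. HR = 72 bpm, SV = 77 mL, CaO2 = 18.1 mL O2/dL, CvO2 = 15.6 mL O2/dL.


CO = HR*SV = 72*77/1000 = 5.544 L/min
a-v O2 diff = 18.1 - 15.6 = 2.5 mL/dL
VO2 = CO * (CaO2-CvO2) * 10 dL/L
VO2 = 5.544 * 2.5 * 10
VO2 = 138.6 mL/min


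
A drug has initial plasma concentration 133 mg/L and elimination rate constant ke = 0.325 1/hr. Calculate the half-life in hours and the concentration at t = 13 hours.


t_half = ln(2) / ke = 0.693147 / 0.325 = 2.133 hr
C(t) = C0 * exp(-ke*t) = 133 * exp(-0.325*13)
C(13) = 1.945 mg/L


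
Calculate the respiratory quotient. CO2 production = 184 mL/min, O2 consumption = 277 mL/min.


RQ = VCO2 / VO2
RQ = 184 / 277
RQ = 0.6643


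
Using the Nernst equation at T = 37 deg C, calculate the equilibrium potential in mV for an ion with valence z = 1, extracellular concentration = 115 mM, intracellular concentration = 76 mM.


E = (RT/(zF)) * ln(C_out/C_in)
T = 37 + 273.15 = 310.15 K
E = (8.314 * 310.15 / (1 * 96485)) * ln(115/76)
E = 11.07 mV


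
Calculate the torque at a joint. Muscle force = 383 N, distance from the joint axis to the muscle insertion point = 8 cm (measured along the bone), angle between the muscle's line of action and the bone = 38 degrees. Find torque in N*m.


Torque = F * d * sin(theta)   (moment arm = d*sin(theta))
d = 8 cm = 0.08 m
Torque = 383 * 0.08 * sin(38)
Torque = 18.86 N*m


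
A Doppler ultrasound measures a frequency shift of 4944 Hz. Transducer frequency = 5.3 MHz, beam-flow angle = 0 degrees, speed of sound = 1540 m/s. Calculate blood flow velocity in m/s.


v = fd * c / (2 * f0 * cos(theta))
v = 4944 * 1540 / (2 * 5.3000e+06 * cos(0))
v = 0.7183 m/s


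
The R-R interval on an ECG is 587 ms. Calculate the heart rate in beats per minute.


HR = 60 / RR_interval(s)
RR = 587 ms = 0.587 s
HR = 60 / 0.587 = 102.2 bpm


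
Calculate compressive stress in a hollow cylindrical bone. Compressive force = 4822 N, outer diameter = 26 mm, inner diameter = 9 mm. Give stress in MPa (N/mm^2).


A = pi*(r_o^2 - r_i^2)
r_o = 13 mm, r_i = 4.5 mm
A = 467.312 mm^2
sigma = F/A = 4822 / 467.312
sigma = 10.32 MPa


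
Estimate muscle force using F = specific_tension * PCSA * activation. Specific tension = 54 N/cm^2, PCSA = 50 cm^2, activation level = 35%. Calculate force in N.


F = sigma * PCSA * activation
F = 54 * 50 * 0.35
F = 945 N


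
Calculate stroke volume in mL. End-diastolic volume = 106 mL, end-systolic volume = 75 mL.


SV = EDV - ESV
SV = 106 - 75
SV = 31 mL


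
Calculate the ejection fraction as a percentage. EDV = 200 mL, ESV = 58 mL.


SV = EDV - ESV = 200 - 58 = 142 mL
EF = SV/EDV * 100 = 142/200 * 100
EF = 71%


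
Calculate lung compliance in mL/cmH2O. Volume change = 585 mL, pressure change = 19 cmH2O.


C = dV / dP
C = 585 / 19
C = 30.79 mL/cmH2O


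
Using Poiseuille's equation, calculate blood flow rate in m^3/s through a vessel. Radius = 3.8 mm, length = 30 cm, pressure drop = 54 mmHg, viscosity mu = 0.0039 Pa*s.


Q = pi*r^4*dP / (8*mu*L)
r = 0.0038 m, L = 0.3 m
dP = 54 mmHg = 7199.388 Pa
Q = 5.0385e-04 m^3/s


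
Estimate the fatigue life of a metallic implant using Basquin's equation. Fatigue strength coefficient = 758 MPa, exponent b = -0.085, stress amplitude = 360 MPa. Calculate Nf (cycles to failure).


sigma_a = sigma_f' * (2Nf)^b
2Nf = (sigma_a/sigma_f')^(1/b)
2Nf = (360/758)^(1/-0.085)
2Nf = 6372.5635
Nf = 3186


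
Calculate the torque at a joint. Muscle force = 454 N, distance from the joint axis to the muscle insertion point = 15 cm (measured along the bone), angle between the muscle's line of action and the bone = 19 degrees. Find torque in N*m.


Torque = F * d * sin(theta)   (moment arm = d*sin(theta))
d = 15 cm = 0.15 m
Torque = 454 * 0.15 * sin(19)
Torque = 22.17 N*m


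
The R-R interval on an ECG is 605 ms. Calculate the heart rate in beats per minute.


HR = 60 / RR_interval(s)
RR = 605 ms = 0.605 s
HR = 60 / 0.605 = 99.17 bpm


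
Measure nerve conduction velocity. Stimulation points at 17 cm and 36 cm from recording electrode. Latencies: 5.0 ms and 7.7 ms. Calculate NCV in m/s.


Distance = (36 - 17) / 100 = 0.19 m
dt = (7.7 - 5.0) / 1000 = 0.0027 s
NCV = dist / dt = 70.37 m/s


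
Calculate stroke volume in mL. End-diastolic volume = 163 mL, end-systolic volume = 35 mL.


SV = EDV - ESV
SV = 163 - 35
SV = 128 mL


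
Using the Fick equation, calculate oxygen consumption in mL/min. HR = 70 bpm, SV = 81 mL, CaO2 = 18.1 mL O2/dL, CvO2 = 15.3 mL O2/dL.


CO = HR*SV = 70*81/1000 = 5.67 L/min
a-v O2 diff = 18.1 - 15.3 = 2.8 mL/dL
VO2 = CO * (CaO2-CvO2) * 10 dL/L
VO2 = 5.67 * 2.8 * 10
VO2 = 158.8 mL/min


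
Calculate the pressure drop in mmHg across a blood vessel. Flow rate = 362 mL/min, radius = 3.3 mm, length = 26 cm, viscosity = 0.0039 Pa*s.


dP = 8*mu*L*Q / (pi*r^4)
Q = 362 mL/min = 6.03333e-06 m^3/s
dP = 131.365 Pa = 131.365 / 133.322 mmHg = 0.9853 mmHg


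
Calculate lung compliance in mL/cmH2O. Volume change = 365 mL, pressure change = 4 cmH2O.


C = dV / dP
C = 365 / 4
C = 91.25 mL/cmH2O


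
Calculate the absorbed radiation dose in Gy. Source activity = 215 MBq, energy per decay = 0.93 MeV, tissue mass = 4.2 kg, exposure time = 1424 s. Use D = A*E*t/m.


A = 215 MBq = 2.1500e+08 Bq
E = 0.93 MeV = 1.48986e-13 J
D = A*E*t/m = 2.1500e+08*1.48986e-13*1424/4.2
D = 0.01086 Gy


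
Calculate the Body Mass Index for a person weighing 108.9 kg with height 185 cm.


BMI = weight / height^2
height = 185 cm = 1.85 m
BMI = 108.9 / 1.85^2
BMI = 31.82 kg/m^2


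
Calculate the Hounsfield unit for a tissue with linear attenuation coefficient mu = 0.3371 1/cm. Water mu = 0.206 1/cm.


HU = ((mu_tissue - mu_water) / mu_water) * 1000
HU = ((0.3371 - 0.206) / 0.206) * 1000
HU = 636.4


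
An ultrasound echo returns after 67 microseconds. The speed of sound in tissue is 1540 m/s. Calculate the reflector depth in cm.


depth = c * t / 2
t = 67 us = 6.7000e-05 s
depth = 1540 * 6.7000e-05 / 2
depth = 0.05159 m = 5.159 cm


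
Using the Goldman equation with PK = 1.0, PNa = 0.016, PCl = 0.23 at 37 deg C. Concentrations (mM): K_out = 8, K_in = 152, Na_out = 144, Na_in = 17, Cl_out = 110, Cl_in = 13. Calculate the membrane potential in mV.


Vm = (RT/F)*ln((PK*Ko + PNa*Nao + PCl*Cli)/(PK*Ki + PNa*Nai + PCl*Clo))
Numer = 13.294, Denom = 177.572
Vm = -69.27 mV


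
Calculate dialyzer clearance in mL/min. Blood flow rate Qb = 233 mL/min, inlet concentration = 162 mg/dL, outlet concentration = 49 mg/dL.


K = Qb * (Cb_in - Cb_out) / Cb_in
K = 233 * (162 - 49) / 162
K = 162.5 mL/min


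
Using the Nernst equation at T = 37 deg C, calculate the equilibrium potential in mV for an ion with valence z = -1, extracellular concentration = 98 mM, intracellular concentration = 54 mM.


E = (RT/(zF)) * ln(C_out/C_in)
T = 37 + 273.15 = 310.15 K
E = (8.314 * 310.15 / (-1 * 96485)) * ln(98/54)
E = -15.93 mV


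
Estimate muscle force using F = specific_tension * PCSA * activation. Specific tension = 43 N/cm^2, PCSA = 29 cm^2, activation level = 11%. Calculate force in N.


F = sigma * PCSA * activation
F = 43 * 29 * 0.11
F = 137.2 N


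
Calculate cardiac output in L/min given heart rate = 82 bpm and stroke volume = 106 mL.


CO = HR * SV
CO = 82 * 106 / 1000
CO = 8.692 L/min


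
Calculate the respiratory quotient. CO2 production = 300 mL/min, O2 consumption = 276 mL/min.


RQ = VCO2 / VO2
RQ = 300 / 276
RQ = 1.087


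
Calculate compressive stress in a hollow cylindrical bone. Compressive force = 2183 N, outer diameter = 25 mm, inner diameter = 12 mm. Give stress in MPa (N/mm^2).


A = pi*(r_o^2 - r_i^2)
r_o = 12.5 mm, r_i = 6 mm
A = 377.777 mm^2
sigma = F/A = 2183 / 377.777
sigma = 5.779 MPa


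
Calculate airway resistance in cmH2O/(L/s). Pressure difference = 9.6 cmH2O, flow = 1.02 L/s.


R = dP / flow
R = 9.6 / 1.02
R = 9.412 cmH2O/(L/s)


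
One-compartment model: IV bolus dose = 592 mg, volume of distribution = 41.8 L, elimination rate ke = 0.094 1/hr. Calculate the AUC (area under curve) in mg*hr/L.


C0 = Dose/Vd = 592/41.8 = 14.1627 mg/L
AUC = C0/ke = 14.1627/0.094
AUC = 150.7 mg*hr/L


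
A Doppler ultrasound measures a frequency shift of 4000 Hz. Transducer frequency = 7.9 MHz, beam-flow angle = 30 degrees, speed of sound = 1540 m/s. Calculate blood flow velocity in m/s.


v = fd * c / (2 * f0 * cos(theta))
v = 4000 * 1540 / (2 * 7.9000e+06 * cos(30))
v = 0.4502 m/s


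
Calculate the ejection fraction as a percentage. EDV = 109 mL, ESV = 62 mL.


SV = EDV - ESV = 109 - 62 = 47 mL
EF = SV/EDV * 100 = 47/109 * 100
EF = 43.12%


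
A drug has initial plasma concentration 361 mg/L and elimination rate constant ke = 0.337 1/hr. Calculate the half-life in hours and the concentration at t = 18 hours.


t_half = ln(2) / ke = 0.693147 / 0.337 = 2.057 hr
C(t) = C0 * exp(-ke*t) = 361 * exp(-0.337*18)
C(18) = 0.8377 mg/L


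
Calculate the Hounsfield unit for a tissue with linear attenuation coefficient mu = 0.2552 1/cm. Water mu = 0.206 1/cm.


HU = ((mu_tissue - mu_water) / mu_water) * 1000
HU = ((0.2552 - 0.206) / 0.206) * 1000
HU = 238.8


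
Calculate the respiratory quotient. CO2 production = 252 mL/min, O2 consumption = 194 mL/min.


RQ = VCO2 / VO2
RQ = 252 / 194
RQ = 1.299


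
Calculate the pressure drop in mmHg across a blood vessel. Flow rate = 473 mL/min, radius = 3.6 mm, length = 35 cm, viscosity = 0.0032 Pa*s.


dP = 8*mu*L*Q / (pi*r^4)
Q = 473 mL/min = 7.88333e-06 m^3/s
dP = 133.862 Pa = 133.862 / 133.322 mmHg = 1.004 mmHg


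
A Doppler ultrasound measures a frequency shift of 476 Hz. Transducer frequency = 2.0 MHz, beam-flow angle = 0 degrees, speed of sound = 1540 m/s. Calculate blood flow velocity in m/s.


v = fd * c / (2 * f0 * cos(theta))
v = 476 * 1540 / (2 * 2.0000e+06 * cos(0))
v = 0.1833 m/s


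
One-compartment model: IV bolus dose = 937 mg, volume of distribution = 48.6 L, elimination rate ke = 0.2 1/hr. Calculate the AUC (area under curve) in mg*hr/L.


C0 = Dose/Vd = 937/48.6 = 19.2798 mg/L
AUC = C0/ke = 19.2798/0.2
AUC = 96.4 mg*hr/L


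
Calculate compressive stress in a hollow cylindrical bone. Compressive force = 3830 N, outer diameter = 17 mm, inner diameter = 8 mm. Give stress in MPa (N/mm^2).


A = pi*(r_o^2 - r_i^2)
r_o = 8.5 mm, r_i = 4 mm
A = 176.715 mm^2
sigma = F/A = 3830 / 176.715
sigma = 21.67 MPa


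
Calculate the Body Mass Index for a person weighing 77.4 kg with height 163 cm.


BMI = weight / height^2
height = 163 cm = 1.63 m
BMI = 77.4 / 1.63^2
BMI = 29.13 kg/m^2


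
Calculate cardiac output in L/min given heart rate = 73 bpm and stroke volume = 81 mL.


CO = HR * SV
CO = 73 * 81 / 1000
CO = 5.913 L/min


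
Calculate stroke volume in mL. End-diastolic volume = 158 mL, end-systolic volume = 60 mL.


SV = EDV - ESV
SV = 158 - 60
SV = 98 mL


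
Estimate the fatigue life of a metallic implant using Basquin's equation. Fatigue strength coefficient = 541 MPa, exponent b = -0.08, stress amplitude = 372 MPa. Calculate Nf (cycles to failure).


sigma_a = sigma_f' * (2Nf)^b
2Nf = (sigma_a/sigma_f')^(1/b)
2Nf = (372/541)^(1/-0.08)
2Nf = 107.93917
Nf = 53.97


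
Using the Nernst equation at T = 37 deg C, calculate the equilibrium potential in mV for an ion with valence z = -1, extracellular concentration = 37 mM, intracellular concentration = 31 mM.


E = (RT/(zF)) * ln(C_out/C_in)
T = 37 + 273.15 = 310.15 K
E = (8.314 * 310.15 / (-1 * 96485)) * ln(37/31)
E = -4.729 mV


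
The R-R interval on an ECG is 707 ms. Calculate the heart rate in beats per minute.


HR = 60 / RR_interval(s)
RR = 707 ms = 0.707 s
HR = 60 / 0.707 = 84.87 bpm


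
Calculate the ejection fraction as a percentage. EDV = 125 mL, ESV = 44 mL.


SV = EDV - ESV = 125 - 44 = 81 mL
EF = SV/EDV * 100 = 81/125 * 100
EF = 64.8%


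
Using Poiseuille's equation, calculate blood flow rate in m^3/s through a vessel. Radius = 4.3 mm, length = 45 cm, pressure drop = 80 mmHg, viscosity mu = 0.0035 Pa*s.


Q = pi*r^4*dP / (8*mu*L)
r = 0.0043 m, L = 0.45 m
dP = 80 mmHg = 10665.76 Pa
Q = 9.0917e-04 m^3/s


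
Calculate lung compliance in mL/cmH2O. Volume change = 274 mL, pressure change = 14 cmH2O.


C = dV / dP
C = 274 / 14
C = 19.57 mL/cmH2O


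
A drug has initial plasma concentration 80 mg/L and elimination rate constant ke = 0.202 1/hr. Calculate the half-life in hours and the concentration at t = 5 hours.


t_half = ln(2) / ke = 0.693147 / 0.202 = 3.431 hr
C(t) = C0 * exp(-ke*t) = 80 * exp(-0.202*5)
C(5) = 29.14 mg/L


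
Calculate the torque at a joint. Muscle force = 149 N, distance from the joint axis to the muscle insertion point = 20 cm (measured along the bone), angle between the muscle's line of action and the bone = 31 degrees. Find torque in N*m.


Torque = F * d * sin(theta)   (moment arm = d*sin(theta))
d = 20 cm = 0.2 m
Torque = 149 * 0.2 * sin(31)
Torque = 15.35 N*m


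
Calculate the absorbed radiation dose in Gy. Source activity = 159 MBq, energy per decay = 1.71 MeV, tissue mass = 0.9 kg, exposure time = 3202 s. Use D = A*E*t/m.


A = 159 MBq = 1.5900e+08 Bq
E = 1.71 MeV = 2.73942e-13 J
D = A*E*t/m = 1.5900e+08*2.73942e-13*3202/0.9
D = 0.155 Gy


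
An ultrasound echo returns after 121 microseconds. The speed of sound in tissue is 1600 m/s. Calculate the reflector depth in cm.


depth = c * t / 2
t = 121 us = 1.2100e-04 s
depth = 1600 * 1.2100e-04 / 2
depth = 0.0968 m = 9.68 cm


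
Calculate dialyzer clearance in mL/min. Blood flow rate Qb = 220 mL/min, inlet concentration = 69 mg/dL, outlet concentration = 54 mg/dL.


K = Qb * (Cb_in - Cb_out) / Cb_in
K = 220 * (69 - 54) / 69
K = 47.83 mL/min


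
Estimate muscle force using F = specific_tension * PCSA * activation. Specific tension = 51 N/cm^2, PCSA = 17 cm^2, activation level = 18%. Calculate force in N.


F = sigma * PCSA * activation
F = 51 * 17 * 0.18
F = 156.1 N


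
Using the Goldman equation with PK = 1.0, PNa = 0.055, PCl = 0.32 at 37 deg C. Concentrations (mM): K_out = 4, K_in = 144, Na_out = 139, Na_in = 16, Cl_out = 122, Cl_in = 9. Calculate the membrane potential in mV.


Vm = (RT/F)*ln((PK*Ko + PNa*Nao + PCl*Cli)/(PK*Ki + PNa*Nai + PCl*Clo))
Numer = 14.525, Denom = 183.92
Vm = -67.85 mV


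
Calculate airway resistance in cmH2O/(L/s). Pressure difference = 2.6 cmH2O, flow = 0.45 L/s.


R = dP / flow
R = 2.6 / 0.45
R = 5.778 cmH2O/(L/s)


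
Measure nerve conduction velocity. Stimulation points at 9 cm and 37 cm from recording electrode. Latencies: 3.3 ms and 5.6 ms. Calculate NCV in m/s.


Distance = (37 - 9) / 100 = 0.28 m
dt = (5.6 - 3.3) / 1000 = 0.0023 s
NCV = dist / dt = 121.7 m/s


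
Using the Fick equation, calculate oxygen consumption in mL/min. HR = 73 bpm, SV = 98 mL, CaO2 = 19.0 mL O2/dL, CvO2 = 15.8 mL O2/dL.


CO = HR*SV = 73*98/1000 = 7.154 L/min
a-v O2 diff = 19.0 - 15.8 = 3.2 mL/dL
VO2 = CO * (CaO2-CvO2) * 10 dL/L
VO2 = 7.154 * 3.2 * 10
VO2 = 228.9 mL/min


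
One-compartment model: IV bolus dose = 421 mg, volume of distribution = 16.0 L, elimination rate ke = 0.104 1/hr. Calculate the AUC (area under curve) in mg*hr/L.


C0 = Dose/Vd = 421/16.0 = 26.3125 mg/L
AUC = C0/ke = 26.3125/0.104
AUC = 253 mg*hr/L


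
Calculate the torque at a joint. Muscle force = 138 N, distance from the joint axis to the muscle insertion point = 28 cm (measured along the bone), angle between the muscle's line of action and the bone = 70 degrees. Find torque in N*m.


Torque = F * d * sin(theta)   (moment arm = d*sin(theta))
d = 28 cm = 0.28 m
Torque = 138 * 0.28 * sin(70)
Torque = 36.31 N*m


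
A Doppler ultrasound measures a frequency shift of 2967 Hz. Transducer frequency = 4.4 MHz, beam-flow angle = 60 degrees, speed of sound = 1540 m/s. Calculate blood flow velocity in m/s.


v = fd * c / (2 * f0 * cos(theta))
v = 2967 * 1540 / (2 * 4.4000e+06 * cos(60))
v = 1.038 m/s


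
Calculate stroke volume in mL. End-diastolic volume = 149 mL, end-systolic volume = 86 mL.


SV = EDV - ESV
SV = 149 - 86
SV = 63 mL


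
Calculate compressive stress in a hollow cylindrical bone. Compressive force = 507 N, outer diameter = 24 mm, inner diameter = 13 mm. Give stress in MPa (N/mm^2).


A = pi*(r_o^2 - r_i^2)
r_o = 12 mm, r_i = 6.5 mm
A = 319.657 mm^2
sigma = F/A = 507 / 319.657
sigma = 1.586 MPa


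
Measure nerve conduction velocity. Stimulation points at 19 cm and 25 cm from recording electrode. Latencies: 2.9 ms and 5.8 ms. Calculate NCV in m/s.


Distance = (25 - 19) / 100 = 0.06 m
dt = (5.8 - 2.9) / 1000 = 0.0029 s
NCV = dist / dt = 20.69 m/s


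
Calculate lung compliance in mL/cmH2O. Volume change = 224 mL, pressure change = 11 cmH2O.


C = dV / dP
C = 224 / 11
C = 20.36 mL/cmH2O


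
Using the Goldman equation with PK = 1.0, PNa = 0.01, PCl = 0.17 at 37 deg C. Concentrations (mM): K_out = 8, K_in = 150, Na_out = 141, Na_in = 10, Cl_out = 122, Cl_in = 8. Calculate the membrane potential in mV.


Vm = (RT/F)*ln((PK*Ko + PNa*Nao + PCl*Cli)/(PK*Ki + PNa*Nai + PCl*Clo))
Numer = 10.77, Denom = 170.84
Vm = -73.87 mV


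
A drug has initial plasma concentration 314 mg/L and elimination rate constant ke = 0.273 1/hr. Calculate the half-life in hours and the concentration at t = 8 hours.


t_half = ln(2) / ke = 0.693147 / 0.273 = 2.539 hr
C(t) = C0 * exp(-ke*t) = 314 * exp(-0.273*8)
C(8) = 35.35 mg/L


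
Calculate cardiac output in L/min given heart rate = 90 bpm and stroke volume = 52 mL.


CO = HR * SV
CO = 90 * 52 / 1000
CO = 4.68 L/min


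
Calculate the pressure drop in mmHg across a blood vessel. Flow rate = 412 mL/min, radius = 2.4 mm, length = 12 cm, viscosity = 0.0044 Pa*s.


dP = 8*mu*L*Q / (pi*r^4)
Q = 412 mL/min = 6.86667e-06 m^3/s
dP = 278.276 Pa = 278.276 / 133.322 mmHg = 2.087 mmHg


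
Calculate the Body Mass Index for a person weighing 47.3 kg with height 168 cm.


BMI = weight / height^2
height = 168 cm = 1.68 m
BMI = 47.3 / 1.68^2
BMI = 16.76 kg/m^2


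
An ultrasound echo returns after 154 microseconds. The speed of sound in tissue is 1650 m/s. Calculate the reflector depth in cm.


depth = c * t / 2
t = 154 us = 1.5400e-04 s
depth = 1650 * 1.5400e-04 / 2
depth = 0.12705 m = 12.705 cm


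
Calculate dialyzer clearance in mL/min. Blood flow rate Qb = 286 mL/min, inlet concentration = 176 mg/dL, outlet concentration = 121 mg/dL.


K = Qb * (Cb_in - Cb_out) / Cb_in
K = 286 * (176 - 121) / 176
K = 89.38 mL/min


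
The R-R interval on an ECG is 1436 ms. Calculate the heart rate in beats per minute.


HR = 60 / RR_interval(s)
RR = 1436 ms = 1.436 s
HR = 60 / 1.436 = 41.78 bpm


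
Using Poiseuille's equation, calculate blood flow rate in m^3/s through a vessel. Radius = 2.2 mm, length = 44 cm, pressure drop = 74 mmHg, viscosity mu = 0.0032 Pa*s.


Q = pi*r^4*dP / (8*mu*L)
r = 0.0022 m, L = 0.44 m
dP = 74 mmHg = 9865.828 Pa
Q = 6.4459e-05 m^3/s


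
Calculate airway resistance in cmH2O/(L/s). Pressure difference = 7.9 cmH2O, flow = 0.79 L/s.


R = dP / flow
R = 7.9 / 0.79
R = 10 cmH2O/(L/s)


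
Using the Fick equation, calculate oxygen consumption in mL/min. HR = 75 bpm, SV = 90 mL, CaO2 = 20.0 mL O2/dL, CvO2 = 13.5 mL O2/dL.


CO = HR*SV = 75*90/1000 = 6.75 L/min
a-v O2 diff = 20.0 - 13.5 = 6.5 mL/dL
VO2 = CO * (CaO2-CvO2) * 10 dL/L
VO2 = 6.75 * 6.5 * 10
VO2 = 438.8 mL/min


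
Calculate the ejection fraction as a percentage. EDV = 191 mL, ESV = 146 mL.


SV = EDV - ESV = 191 - 146 = 45 mL
EF = SV/EDV * 100 = 45/191 * 100
EF = 23.56%


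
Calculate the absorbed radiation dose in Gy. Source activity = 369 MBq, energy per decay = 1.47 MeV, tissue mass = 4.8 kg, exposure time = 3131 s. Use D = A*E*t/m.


A = 369 MBq = 3.6900e+08 Bq
E = 1.47 MeV = 2.35494e-13 J
D = A*E*t/m = 3.6900e+08*2.35494e-13*3131/4.8
D = 0.05668 Gy


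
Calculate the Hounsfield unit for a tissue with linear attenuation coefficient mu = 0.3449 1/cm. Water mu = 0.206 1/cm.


HU = ((mu_tissue - mu_water) / mu_water) * 1000
HU = ((0.3449 - 0.206) / 0.206) * 1000
HU = 674.3


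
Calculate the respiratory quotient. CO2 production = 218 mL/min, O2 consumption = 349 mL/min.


RQ = VCO2 / VO2
RQ = 218 / 349
RQ = 0.6246


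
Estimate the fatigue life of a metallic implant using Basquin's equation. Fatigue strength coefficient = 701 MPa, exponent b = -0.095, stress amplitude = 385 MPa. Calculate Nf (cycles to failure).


sigma_a = sigma_f' * (2Nf)^b
2Nf = (sigma_a/sigma_f')^(1/b)
2Nf = (385/701)^(1/-0.095)
2Nf = 548.97227
Nf = 274.5


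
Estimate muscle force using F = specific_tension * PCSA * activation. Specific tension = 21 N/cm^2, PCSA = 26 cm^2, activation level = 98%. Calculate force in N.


F = sigma * PCSA * activation
F = 21 * 26 * 0.98
F = 535.1 N


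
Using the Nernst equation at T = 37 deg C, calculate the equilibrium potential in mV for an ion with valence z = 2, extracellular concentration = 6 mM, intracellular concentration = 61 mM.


E = (RT/(zF)) * ln(C_out/C_in)
T = 37 + 273.15 = 310.15 K
E = (8.314 * 310.15 / (2 * 96485)) * ln(6/61)
E = -30.99 mV


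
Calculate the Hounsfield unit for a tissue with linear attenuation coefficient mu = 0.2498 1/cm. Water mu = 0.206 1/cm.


HU = ((mu_tissue - mu_water) / mu_water) * 1000
HU = ((0.2498 - 0.206) / 0.206) * 1000
HU = 212.6


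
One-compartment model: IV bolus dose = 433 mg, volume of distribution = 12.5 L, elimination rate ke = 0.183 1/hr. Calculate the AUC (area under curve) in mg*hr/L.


C0 = Dose/Vd = 433/12.5 = 34.64 mg/L
AUC = C0/ke = 34.64/0.183
AUC = 189.3 mg*hr/L


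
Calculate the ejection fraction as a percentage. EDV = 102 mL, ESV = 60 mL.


SV = EDV - ESV = 102 - 60 = 42 mL
EF = SV/EDV * 100 = 42/102 * 100
EF = 41.18%


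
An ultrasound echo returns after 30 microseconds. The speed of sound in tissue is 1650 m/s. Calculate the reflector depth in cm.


depth = c * t / 2
t = 30 us = 3.0000e-05 s
depth = 1650 * 3.0000e-05 / 2
depth = 0.02475 m = 2.475 cm


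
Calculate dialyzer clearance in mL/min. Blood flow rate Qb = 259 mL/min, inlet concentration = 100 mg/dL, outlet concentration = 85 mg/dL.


K = Qb * (Cb_in - Cb_out) / Cb_in
K = 259 * (100 - 85) / 100
K = 38.85 mL/min


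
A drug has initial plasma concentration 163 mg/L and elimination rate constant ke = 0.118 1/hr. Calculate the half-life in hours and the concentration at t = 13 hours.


t_half = ln(2) / ke = 0.693147 / 0.118 = 5.874 hr
C(t) = C0 * exp(-ke*t) = 163 * exp(-0.118*13)
C(13) = 35.15 mg/L


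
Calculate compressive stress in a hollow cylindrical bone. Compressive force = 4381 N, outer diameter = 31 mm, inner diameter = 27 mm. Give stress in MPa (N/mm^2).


A = pi*(r_o^2 - r_i^2)
r_o = 15.5 mm, r_i = 13.5 mm
A = 182.212 mm^2
sigma = F/A = 4381 / 182.212
sigma = 24.04 MPa


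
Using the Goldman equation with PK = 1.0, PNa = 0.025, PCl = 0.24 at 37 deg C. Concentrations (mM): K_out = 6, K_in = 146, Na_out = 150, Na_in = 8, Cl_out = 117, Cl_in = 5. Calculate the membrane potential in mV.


Vm = (RT/F)*ln((PK*Ko + PNa*Nao + PCl*Cli)/(PK*Ki + PNa*Nai + PCl*Clo))
Numer = 10.95, Denom = 174.28
Vm = -73.96 mV
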